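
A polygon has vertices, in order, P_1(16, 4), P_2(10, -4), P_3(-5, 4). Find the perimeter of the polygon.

48

|P_1P_2| = √((-6)² + (-8)²) = √100 = 10
|P_2P_3| = √((-15)² + (8)²) = √289 = 17
|P_3P_1| = √((21)² + (0)²) = √441 = 21
Perimeter = 10 + 17 + 21 = 48.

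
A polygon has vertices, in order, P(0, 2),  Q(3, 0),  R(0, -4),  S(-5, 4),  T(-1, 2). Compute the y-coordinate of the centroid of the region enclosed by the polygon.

4/69

Apply the shoelace formula. First the cross-terms c_i = x_i·y_{i+1} − x_{i+1}·y_i:
  -6, -12, -20, -6, -2  ⇒  2A = -46, A = -23.
Then Σ (y_i + y_{i+1})·c_i = -8, so ȳ = -8 / (6·(-23)) = 4/69.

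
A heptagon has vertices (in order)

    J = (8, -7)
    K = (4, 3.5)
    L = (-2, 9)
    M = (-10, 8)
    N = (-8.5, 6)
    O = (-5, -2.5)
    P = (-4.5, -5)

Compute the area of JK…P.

158.75

Apply the shoelace (surveyor's) formula: 2A = Σ (x_i·y_{i+1} − x_{i+1}·y_i), indices taken mod 7.
Cross-terms: 56, 43, 74, 8, 51.25, 13.75, 71.5  ⇒  Σ = 317.5
Area = |Σ|/2 = 158.75.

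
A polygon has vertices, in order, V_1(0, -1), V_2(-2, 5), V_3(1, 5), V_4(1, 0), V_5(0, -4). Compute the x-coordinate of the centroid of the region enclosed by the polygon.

-5/78

Apply the surveyor's formula. First the cross-terms c_i = x_i·y_{i+1} − x_{i+1}·y_i:
  -2, -15, -5, -4, 0  ⇒  2A = -26, A = -13.
Then Σ (x_i + x_{i+1})·c_i = 5, so x̄ = 5 / (6·(-13)) = -5/78.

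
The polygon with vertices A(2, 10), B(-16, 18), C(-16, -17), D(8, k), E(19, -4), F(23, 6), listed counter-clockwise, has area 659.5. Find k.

Write out the shoelace sum; only the two edges meeting at D involve k:
2·Area = [((-16)·k − 8·(-17)) + (8·(-4) − 19·k)] + 1180
       = -35·k + 1284 = 1319
⇒ k = -1.

-1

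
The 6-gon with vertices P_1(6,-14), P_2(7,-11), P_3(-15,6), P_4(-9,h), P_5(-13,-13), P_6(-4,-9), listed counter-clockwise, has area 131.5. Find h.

-4

The doubled signed area Σ (x_i y_{i+1} − x_{i+1} y_i) is linear in h.
With h=0 it equals 255; the coefficient of h is -2 (from the two edges through P_4).
So -2·h + 255 = 2·131.5 = 263 ⇒ h = -4.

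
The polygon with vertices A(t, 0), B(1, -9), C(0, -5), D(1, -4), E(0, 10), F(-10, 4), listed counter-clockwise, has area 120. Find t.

The doubled signed area Σ (x_i y_{i+1} − x_{i+1} y_i) is linear in t.
With t=0 it equals 110; the coefficient of t is -13 (from the two edges through A).
So -13·t + 110 = 2·120 = 240 ⇒ t = -10.

-10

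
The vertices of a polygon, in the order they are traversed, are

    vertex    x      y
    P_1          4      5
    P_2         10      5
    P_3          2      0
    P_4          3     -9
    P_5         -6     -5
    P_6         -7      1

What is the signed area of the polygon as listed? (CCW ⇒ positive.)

-103.5

Apply Gauss's area formula: 2A = Σ (x_i·y_{i+1} − x_{i+1}·y_i), indices taken mod 6.
Σ = (-30) + (-10) + (-18) + (-69) + (-41) + (-39) = -207
Signed area = Σ/2 = -103.5 (negative ⇒ clockwise traversal).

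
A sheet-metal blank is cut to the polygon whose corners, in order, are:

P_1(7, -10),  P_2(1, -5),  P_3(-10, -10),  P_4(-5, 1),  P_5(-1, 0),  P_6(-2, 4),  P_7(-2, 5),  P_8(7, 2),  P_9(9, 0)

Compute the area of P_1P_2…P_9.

Cross-terms: -25, -60, -60, 1, -4, -2, -39, -18, -90  ⇒  Σ = -297
Area = |Σ|/2 = 148.5.

148.5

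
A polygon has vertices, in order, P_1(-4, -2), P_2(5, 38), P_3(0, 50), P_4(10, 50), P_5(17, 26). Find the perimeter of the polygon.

|P_1P_2| = √((9)² + (40)²) = √1681 = 41
|P_2P_3| = √((-5)² + (12)²) = √169 = 13
|P_3P_4| = √((10)² + (0)²) = √100 = 10
|P_4P_5| = √((7)² + (-24)²) = √625 = 25
|P_5P_1| = √((-21)² + (-28)²) = √1225 = 35
Perimeter = 41 + 13 + 10 + 25 + 35 = 124.

124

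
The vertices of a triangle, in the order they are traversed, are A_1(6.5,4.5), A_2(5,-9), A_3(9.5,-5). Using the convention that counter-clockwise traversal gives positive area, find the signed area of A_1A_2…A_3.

Apply the shoelace (surveyor's) formula: 2A = Σ (x_i·y_{i+1} − x_{i+1}·y_i), indices taken mod 3.
A_1→A_2: (6.5)(-9) − (5)(4.5) = -81
A_2→A_3: (5)(-5) − (9.5)(-9) = 60.5
A_3→A_1: (9.5)(4.5) − (6.5)(-5) = 75.25
Σ = 54.75
Signed area = Σ/2 = 27.375 (positive ⇒ counter-clockwise traversal).

27.375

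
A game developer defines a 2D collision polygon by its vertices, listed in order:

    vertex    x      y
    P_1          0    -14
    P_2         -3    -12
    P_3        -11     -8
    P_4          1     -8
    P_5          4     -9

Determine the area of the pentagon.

Apply Gauss's area formula: 2A = Σ (x_i·y_{i+1} − x_{i+1}·y_i), indices taken mod 5.
P_1→P_2: (0)(-12) − (-3)(-14) = -42
P_2→P_3: (-3)(-8) − (-11)(-12) = -108
P_3→P_4: (-11)(-8) − (1)(-8) = 96
P_4→P_5: (1)(-9) − (4)(-8) = 23
P_5→P_1: (4)(-14) − (0)(-9) = -56
Σ = -87
Area = |Σ|/2 = 43.5.

43.5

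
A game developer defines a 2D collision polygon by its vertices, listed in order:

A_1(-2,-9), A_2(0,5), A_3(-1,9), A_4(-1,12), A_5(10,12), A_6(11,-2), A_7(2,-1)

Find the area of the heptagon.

Apply Gauss's area formula: 2A = Σ (x_i·y_{i+1} − x_{i+1}·y_i), indices taken mod 7.
Cross-terms: -10, 5, -3, -132, -152, -7, -20  ⇒  Σ = -319
Area = |Σ|/2 = 159.5.

159.5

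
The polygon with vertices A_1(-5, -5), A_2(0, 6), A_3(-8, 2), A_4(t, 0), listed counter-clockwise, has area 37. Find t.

The doubled signed area Σ (x_i y_{i+1} − x_{i+1} y_i) is linear in t.
With t=0 it equals 18; the coefficient of t is -7 (from the two edges through A_4).
So -7·t + 18 = 2·37 = 74 ⇒ t = -8.

-8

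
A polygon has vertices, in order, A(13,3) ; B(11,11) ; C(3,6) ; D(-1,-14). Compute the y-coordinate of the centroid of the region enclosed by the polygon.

Apply the surveyor's formula. First the cross-terms c_i = x_i·y_{i+1} − x_{i+1}·y_i:
  110, 33, -36, 179  ⇒  2A = 286, A = 143.
Then Σ (y_i + y_{i+1})·c_i = 420, so ȳ = 420 / (6·143) = 70/143.

70/143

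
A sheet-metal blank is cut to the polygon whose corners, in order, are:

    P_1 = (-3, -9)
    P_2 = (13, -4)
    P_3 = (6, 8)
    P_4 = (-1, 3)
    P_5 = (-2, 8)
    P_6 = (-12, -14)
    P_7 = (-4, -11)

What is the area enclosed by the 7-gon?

242

Apply the shoelace formula: 2A = Σ (x_i·y_{i+1} − x_{i+1}·y_i), indices taken mod 7.
Σ = (129) + (128) + (26) + (-2) + (124) + (76) + (3) = 484
Area = |Σ|/2 = 242.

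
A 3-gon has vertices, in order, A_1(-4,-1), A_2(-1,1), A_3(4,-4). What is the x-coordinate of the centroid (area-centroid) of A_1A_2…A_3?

Apply the shoelace (surveyor's) formula. First the cross-terms c_i = x_i·y_{i+1} − x_{i+1}·y_i:
  -5, 0, -20  ⇒  2A = -25, A = -12.5.
Then Σ (x_i + x_{i+1})·c_i = 25, so x̄ = 25 / (6·(-12.5)) = -1/3.

-1/3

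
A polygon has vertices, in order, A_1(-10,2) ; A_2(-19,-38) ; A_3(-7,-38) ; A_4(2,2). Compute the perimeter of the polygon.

|A_1A_2| = √((-9)² + (-40)²) = √1681 = 41
|A_2A_3| = √((12)² + (0)²) = √144 = 12
|A_3A_4| = √((9)² + (40)²) = √1681 = 41
|A_4A_1| = √((-12)² + (0)²) = √144 = 12
Perimeter = 41 + 12 + 41 + 12 = 106.

106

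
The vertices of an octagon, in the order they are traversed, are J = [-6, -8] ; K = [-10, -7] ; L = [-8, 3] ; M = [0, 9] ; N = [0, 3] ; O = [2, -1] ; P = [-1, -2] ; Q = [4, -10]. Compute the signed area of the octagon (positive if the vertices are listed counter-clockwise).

-140.5

J→K: (-6)(-7) − (-10)(-8) = -38
K→L: (-10)(3) − (-8)(-7) = -86
L→M: (-8)(9) − (0)(3) = -72
M→N: (0)(3) − (0)(9) = 0
N→O: (0)(-1) − (2)(3) = -6
O→P: (2)(-2) − (-1)(-1) = -5
P→Q: (-1)(-10) − (4)(-2) = 18
Q→J: (4)(-8) − (-6)(-10) = -92
Σ = -281
Signed area = Σ/2 = -140.5 (negative ⇒ clockwise traversal).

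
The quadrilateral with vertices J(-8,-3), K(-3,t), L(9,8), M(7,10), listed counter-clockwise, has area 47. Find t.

The doubled signed area Σ (x_i y_{i+1} − x_{i+1} y_i) is linear in t.
With t=0 it equals 60; the coefficient of t is -17 (from the two edges through K).
So -17·t + 60 = 2·47 = 94 ⇒ t = -2.

-2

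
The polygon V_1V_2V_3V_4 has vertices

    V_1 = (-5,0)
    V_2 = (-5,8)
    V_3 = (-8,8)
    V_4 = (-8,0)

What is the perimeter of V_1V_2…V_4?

|V_1V_2| = √((0)² + (8)²) = √64 = 8
|V_2V_3| = √((-3)² + (0)²) = √9 = 3
|V_3V_4| = √((0)² + (-8)²) = √64 = 8
|V_4V_1| = √((3)² + (0)²) = √9 = 3
Perimeter = 8 + 3 + 8 + 3 = 22.

22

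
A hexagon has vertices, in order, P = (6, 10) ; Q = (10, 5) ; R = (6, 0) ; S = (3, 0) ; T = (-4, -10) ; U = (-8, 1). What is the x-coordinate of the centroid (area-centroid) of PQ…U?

Apply the shoelace formula. First the cross-terms c_i = x_i·y_{i+1} − x_{i+1}·y_i:
  -70, -30, 0, -30, -84, -86  ⇒  2A = -300, A = -150.
Then Σ (x_i + x_{i+1})·c_i = -390, so x̄ = -390 / (6·(-150)) = 13/30.

13/30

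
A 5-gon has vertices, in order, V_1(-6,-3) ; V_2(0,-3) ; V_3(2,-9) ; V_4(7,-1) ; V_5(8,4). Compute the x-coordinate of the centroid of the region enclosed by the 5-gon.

331/121

Apply the shoelace formula. First the cross-terms c_i = x_i·y_{i+1} − x_{i+1}·y_i:
  18, 6, 61, 36, 0  ⇒  2A = 121, A = 60.5.
Then Σ (x_i + x_{i+1})·c_i = 993, so x̄ = 993 / (6·60.5) = 331/121.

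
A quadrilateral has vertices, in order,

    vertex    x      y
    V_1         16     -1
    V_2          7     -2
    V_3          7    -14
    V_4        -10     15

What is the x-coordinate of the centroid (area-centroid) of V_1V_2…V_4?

Apply the shoelace (surveyor's) formula. First the cross-terms c_i = x_i·y_{i+1} − x_{i+1}·y_i:
  -25, -84, -35, -230  ⇒  2A = -374, A = -187.
Then Σ (x_i + x_{i+1})·c_i = -3026, so x̄ = -3026 / (6·(-187)) = 89/33.

89/33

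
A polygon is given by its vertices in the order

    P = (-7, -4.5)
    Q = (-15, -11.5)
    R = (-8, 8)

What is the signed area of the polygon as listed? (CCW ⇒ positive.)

Apply Gauss's area formula: 2A = Σ (x_i·y_{i+1} − x_{i+1}·y_i), indices taken mod 3.
P→Q: (-7)(-11.5) − (-15)(-4.5) = 13
Q→R: (-15)(8) − (-8)(-11.5) = -212
R→P: (-8)(-4.5) − (-7)(8) = 92
Σ = -107
Signed area = Σ/2 = -53.5 (negative ⇒ clockwise traversal).

-53.5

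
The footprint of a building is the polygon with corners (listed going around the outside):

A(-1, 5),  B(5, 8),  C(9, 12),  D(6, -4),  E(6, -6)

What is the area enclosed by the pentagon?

70.5

Apply the shoelace (surveyor's) formula: 2A = Σ (x_i·y_{i+1} − x_{i+1}·y_i), indices taken mod 5.
Σ = (-33) + (-12) + (-108) + (-12) + (24) = -141
Area = |Σ|/2 = 70.5.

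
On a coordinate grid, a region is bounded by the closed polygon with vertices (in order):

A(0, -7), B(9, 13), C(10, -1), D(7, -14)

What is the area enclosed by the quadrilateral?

129

Apply Gauss's area formula: 2A = Σ (x_i·y_{i+1} − x_{i+1}·y_i), indices taken mod 4.
A→B: (0)(13) − (9)(-7) = 63
B→C: (9)(-1) − (10)(13) = -139
C→D: (10)(-14) − (7)(-1) = -133
D→A: (7)(-7) − (0)(-14) = -49
Σ = -258
Area = |Σ|/2 = 129.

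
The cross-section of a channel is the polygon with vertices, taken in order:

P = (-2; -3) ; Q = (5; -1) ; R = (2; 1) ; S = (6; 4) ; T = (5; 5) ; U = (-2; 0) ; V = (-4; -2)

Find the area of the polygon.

Apply the shoelace (surveyor's) formula: 2A = Σ (x_i·y_{i+1} − x_{i+1}·y_i), indices taken mod 7.
Σ = (17) + (7) + (2) + (10) + (10) + (4) + (8) = 58
Area = |Σ|/2 = 29.

29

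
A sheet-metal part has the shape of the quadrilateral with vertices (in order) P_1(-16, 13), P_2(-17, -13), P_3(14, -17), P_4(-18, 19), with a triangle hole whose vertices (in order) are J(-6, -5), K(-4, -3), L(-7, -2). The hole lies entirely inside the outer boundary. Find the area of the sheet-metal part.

461

Outer boundary:
Apply the shoelace (surveyor's) formula: 2A = Σ (x_i·y_{i+1} − x_{i+1}·y_i), indices taken mod 4.
Cross-terms: 429, 471, -40, 70  ⇒  Σ = 930
Area = |Σ|/2 = 465.
Hole:
Apply the shoelace (surveyor's) formula: 2A = Σ (x_i·y_{i+1} − x_{i+1}·y_i), indices taken mod 3.
Cross-terms: -2, -13, 23  ⇒  Σ = 8
Area = |Σ|/2 = 4.
Net area = 465 − 4 = 461.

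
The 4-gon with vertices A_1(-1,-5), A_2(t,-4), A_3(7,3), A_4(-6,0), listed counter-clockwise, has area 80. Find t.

10

Write out the shoelace sum; only the two edges meeting at A_2 involve t:
2·Area = [((-1)·(-4) − t·(-5)) + (t·3 − 7·(-4))] + 48
       = 8·t + 80 = 160
⇒ t = 10.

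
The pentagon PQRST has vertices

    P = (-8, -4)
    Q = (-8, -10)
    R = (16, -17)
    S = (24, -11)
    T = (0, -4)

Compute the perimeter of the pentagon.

|PQ| = √((0)² + (-6)²) = √36 = 6
|QR| = √((24)² + (-7)²) = √625 = 25
|RS| = √((8)² + (6)²) = √100 = 10
|ST| = √((-24)² + (7)²) = √625 = 25
|TP| = √((-8)² + (0)²) = √64 = 8
Perimeter = 6 + 25 + 10 + 25 + 8 = 74.

74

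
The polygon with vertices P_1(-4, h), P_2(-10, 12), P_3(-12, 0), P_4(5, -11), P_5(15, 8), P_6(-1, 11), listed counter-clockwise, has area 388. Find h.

14

Write out the shoelace sum; only the two edges meeting at P_1 involve h:
2·Area = [((-1)·h − (-4)·11) + ((-4)·12 − (-10)·h)] + 654
       = 9·h + 650 = 776
⇒ h = 14.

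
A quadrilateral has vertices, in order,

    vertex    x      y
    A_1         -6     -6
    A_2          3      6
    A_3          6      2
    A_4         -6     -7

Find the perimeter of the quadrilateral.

36

|A_1A_2| = √((9)² + (12)²) = √225 = 15
|A_2A_3| = √((3)² + (-4)²) = √25 = 5
|A_3A_4| = √((-12)² + (-9)²) = √225 = 15
|A_4A_1| = √((0)² + (1)²) = √1 = 1
Perimeter = 15 + 5 + 15 + 1 = 36.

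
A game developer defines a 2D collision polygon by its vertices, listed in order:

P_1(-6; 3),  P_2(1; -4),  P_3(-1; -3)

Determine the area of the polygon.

3.5

Cross-terms: 21, -7, -21  ⇒  Σ = -7
Area = |Σ|/2 = 3.5.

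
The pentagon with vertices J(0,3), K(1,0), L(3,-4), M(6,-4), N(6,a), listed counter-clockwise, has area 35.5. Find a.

The doubled signed area Σ (x_i y_{i+1} − x_{i+1} y_i) is linear in a.
With a=0 it equals 47; the coefficient of a is 6 (from the two edges through N).
So 6·a + 47 = 2·35.5 = 71 ⇒ a = 4.

4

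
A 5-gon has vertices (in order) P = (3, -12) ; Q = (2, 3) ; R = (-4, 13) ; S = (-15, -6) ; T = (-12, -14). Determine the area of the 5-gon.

307

Apply the shoelace (surveyor's) formula: 2A = Σ (x_i·y_{i+1} − x_{i+1}·y_i), indices taken mod 5.
Σ = (33) + (38) + (219) + (138) + (186) = 614
Area = |Σ|/2 = 307.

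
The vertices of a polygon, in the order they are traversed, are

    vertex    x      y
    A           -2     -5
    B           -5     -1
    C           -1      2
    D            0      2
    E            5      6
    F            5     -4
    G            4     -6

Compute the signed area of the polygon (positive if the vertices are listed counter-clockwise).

A→B: (-2)(-1) − (-5)(-5) = -23
B→C: (-5)(2) − (-1)(-1) = -11
C→D: (-1)(2) − (0)(2) = -2
D→E: (0)(6) − (5)(2) = -10
E→F: (5)(-4) − (5)(6) = -50
F→G: (5)(-6) − (4)(-4) = -14
G→A: (4)(-5) − (-2)(-6) = -32
Σ = -142
Signed area = Σ/2 = -71 (negative ⇒ clockwise traversal).

-71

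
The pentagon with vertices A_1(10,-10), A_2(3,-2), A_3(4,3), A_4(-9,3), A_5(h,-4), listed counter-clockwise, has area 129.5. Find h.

-9

The doubled signed area Σ (x_i y_{i+1} − x_{i+1} y_i) is linear in h.
With h=0 it equals 142; the coefficient of h is -13 (from the two edges through A_5).
So -13·h + 142 = 2·129.5 = 259 ⇒ h = -9.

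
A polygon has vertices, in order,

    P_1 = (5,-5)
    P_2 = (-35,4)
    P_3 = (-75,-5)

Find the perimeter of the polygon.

|P_1P_2| = √((-40)² + (9)²) = √1681 = 41
|P_2P_3| = √((-40)² + (-9)²) = √1681 = 41
|P_3P_1| = √((80)² + (0)²) = √6400 = 80
Perimeter = 41 + 41 + 80 = 162.

162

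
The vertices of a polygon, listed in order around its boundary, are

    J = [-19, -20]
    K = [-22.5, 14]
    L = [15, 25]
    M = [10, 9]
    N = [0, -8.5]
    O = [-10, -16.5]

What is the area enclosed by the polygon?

943.5

Σ = (-716) + (-772.5) + (-115) + (-85) + (-85) + (-113.5) = -1887
Area = |Σ|/2 = 943.5.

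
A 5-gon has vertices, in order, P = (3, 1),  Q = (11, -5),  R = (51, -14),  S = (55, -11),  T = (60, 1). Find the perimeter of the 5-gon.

126

|PQ| = √((8)² + (-6)²) = √100 = 10
|QR| = √((40)² + (-9)²) = √1681 = 41
|RS| = √((4)² + (3)²) = √25 = 5
|ST| = √((5)² + (12)²) = √169 = 13
|TP| = √((-57)² + (0)²) = √3249 = 57
Perimeter = 10 + 41 + 5 + 13 + 57 = 126.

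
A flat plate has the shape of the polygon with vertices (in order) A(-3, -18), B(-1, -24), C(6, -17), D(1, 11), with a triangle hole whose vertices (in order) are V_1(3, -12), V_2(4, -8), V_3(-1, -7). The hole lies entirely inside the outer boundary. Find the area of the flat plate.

Outer boundary:
Σ = (54) + (161) + (83) + (15) = 313
Area = |Σ|/2 = 156.5.
Hole:
Apply the shoelace (surveyor's) formula: 2A = Σ (x_i·y_{i+1} − x_{i+1}·y_i), indices taken mod 3.
Cross-terms: 24, -36, 33  ⇒  Σ = 21
Area = |Σ|/2 = 10.5.
Net area = 156.5 − 10.5 = 146.

146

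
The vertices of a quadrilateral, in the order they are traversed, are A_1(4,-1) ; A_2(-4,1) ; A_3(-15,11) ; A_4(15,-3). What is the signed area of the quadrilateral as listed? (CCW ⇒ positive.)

Apply Gauss's area formula: 2A = Σ (x_i·y_{i+1} − x_{i+1}·y_i), indices taken mod 4.
A_1→A_2: (4)(1) − (-4)(-1) = 0
A_2→A_3: (-4)(11) − (-15)(1) = -29
A_3→A_4: (-15)(-3) − (15)(11) = -120
A_4→A_1: (15)(-1) − (4)(-3) = -3
Σ = -152
Signed area = Σ/2 = -76 (negative ⇒ clockwise traversal).

-76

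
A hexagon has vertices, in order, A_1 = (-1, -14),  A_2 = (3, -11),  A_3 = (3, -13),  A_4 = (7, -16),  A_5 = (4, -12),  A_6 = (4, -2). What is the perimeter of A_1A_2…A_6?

|A_1A_2| = √((4)² + (3)²) = √25 = 5
|A_2A_3| = √((0)² + (-2)²) = √4 = 2
|A_3A_4| = √((4)² + (-3)²) = √25 = 5
|A_4A_5| = √((-3)² + (4)²) = √25 = 5
|A_5A_6| = √((0)² + (10)²) = √100 = 10
|A_6A_1| = √((-5)² + (-12)²) = √169 = 13
Perimeter = 5 + 2 + 5 + 5 + 10 + 13 = 40.

40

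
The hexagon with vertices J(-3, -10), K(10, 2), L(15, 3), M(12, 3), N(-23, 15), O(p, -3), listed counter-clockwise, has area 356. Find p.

-12

The doubled signed area Σ (x_i y_{i+1} − x_{i+1} y_i) is linear in p.
With p=0 it equals 412; the coefficient of p is -25 (from the two edges through O).
So -25·p + 412 = 2·356 = 712 ⇒ p = -12.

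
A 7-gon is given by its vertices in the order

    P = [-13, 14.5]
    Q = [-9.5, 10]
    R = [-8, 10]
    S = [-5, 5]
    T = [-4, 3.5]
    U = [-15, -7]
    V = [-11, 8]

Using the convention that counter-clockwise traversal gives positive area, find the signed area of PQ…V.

-83.375

Apply the surveyor's formula: 2A = Σ (x_i·y_{i+1} − x_{i+1}·y_i), indices taken mod 7.
P→Q: (-13)(10) − (-9.5)(14.5) = 7.75
Q→R: (-9.5)(10) − (-8)(10) = -15
R→S: (-8)(5) − (-5)(10) = 10
S→T: (-5)(3.5) − (-4)(5) = 2.5
T→U: (-4)(-7) − (-15)(3.5) = 80.5
U→V: (-15)(8) − (-11)(-7) = -197
V→P: (-11)(14.5) − (-13)(8) = -55.5
Σ = -166.75
Signed area = Σ/2 = -83.375 (negative ⇒ clockwise traversal).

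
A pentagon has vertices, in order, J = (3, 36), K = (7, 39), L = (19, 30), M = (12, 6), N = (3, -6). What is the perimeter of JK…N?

102

|JK| = √((4)² + (3)²) = √25 = 5
|KL| = √((12)² + (-9)²) = √225 = 15
|LM| = √((-7)² + (-24)²) = √625 = 25
|MN| = √((-9)² + (-12)²) = √225 = 15
|NJ| = √((0)² + (42)²) = √1764 = 42
Perimeter = 5 + 15 + 25 + 15 + 42 = 102.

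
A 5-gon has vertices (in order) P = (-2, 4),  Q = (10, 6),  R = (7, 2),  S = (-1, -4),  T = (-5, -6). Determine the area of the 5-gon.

73

Σ = (-52) + (-22) + (-26) + (-14) + (-32) = -146
Area = |Σ|/2 = 73.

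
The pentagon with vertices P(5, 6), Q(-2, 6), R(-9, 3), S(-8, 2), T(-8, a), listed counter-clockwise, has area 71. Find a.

-6

The doubled signed area Σ (x_i y_{i+1} − x_{i+1} y_i) is linear in a.
With a=0 it equals 64; the coefficient of a is -13 (from the two edges through T).
So -13·a + 64 = 2·71 = 142 ⇒ a = -6.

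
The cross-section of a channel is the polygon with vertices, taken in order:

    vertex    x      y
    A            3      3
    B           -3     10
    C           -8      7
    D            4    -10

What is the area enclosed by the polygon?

96

Cross-terms: 39, 59, 52, 42  ⇒  Σ = 192
Area = |Σ|/2 = 96.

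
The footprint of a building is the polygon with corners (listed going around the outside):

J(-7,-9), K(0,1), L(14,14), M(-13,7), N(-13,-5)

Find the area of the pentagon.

J→K: (-7)(1) − (0)(-9) = -7
K→L: (0)(14) − (14)(1) = -14
L→M: (14)(7) − (-13)(14) = 280
M→N: (-13)(-5) − (-13)(7) = 156
N→J: (-13)(-9) − (-7)(-5) = 82
Σ = 497
Area = |Σ|/2 = 248.5.

248.5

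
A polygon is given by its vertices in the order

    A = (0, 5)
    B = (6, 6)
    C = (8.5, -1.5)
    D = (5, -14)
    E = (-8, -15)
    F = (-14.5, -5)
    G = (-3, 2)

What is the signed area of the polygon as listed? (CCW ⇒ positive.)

Σ = (-30) + (-60) + (-111.5) + (-187) + (-177.5) + (-44) + (-15) = -625
Signed area = Σ/2 = -312.5 (negative ⇒ clockwise traversal).

-312.5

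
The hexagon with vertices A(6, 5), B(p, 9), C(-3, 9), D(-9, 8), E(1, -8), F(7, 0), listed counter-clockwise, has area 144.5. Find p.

-1

Write out the shoelace sum; only the two edges meeting at B involve p:
2·Area = [(6·9 − p·5) + (p·9 − (-3)·9)] + 212
       = 4·p + 293 = 289
⇒ p = -1.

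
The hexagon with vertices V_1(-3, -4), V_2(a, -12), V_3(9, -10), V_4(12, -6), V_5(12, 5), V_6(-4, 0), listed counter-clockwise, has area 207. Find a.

Write out the shoelace sum; only the two edges meeting at V_2 involve a:
2·Area = [((-3)·(-12) − a·(-4)) + (a·(-10) − 9·(-12))] + 234
       = -6·a + 378 = 414
⇒ a = -6.

-6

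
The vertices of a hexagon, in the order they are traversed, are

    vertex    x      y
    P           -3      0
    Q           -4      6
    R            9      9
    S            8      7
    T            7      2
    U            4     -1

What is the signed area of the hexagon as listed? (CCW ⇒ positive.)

Σ = (-18) + (-90) + (-9) + (-33) + (-15) + (-3) = -168
Signed area = Σ/2 = -84 (negative ⇒ clockwise traversal).

-84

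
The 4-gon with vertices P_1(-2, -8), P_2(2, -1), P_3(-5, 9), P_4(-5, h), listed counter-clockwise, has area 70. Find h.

-8

Write out the shoelace sum; only the two edges meeting at P_4 involve h:
2·Area = [((-5)·h − (-5)·9) + ((-5)·(-8) − (-2)·h)] + 31
       = -3·h + 116 = 140
⇒ h = -8.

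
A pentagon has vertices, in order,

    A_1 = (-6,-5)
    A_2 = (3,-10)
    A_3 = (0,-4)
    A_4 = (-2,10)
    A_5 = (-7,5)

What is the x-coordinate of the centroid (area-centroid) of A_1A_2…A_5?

Apply the shoelace formula. First the cross-terms c_i = x_i·y_{i+1} − x_{i+1}·y_i:
  75, -12, -8, 60, 65  ⇒  2A = 180, A = 90.
Then Σ (x_i + x_{i+1})·c_i = -1630, so x̄ = -1630 / (6·90) = -163/54.

-163/54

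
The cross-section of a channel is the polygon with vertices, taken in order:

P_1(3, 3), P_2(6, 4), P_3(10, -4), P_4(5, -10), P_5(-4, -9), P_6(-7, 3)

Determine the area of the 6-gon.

Apply the surveyor's formula: 2A = Σ (x_i·y_{i+1} − x_{i+1}·y_i), indices taken mod 6.
Σ = (-6) + (-64) + (-80) + (-85) + (-75) + (-30) = -340
Area = |Σ|/2 = 170.

170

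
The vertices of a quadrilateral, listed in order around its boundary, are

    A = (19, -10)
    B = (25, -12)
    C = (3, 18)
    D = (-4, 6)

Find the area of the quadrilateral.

Σ = (22) + (486) + (90) + (-74) = 524
Area = |Σ|/2 = 262.

262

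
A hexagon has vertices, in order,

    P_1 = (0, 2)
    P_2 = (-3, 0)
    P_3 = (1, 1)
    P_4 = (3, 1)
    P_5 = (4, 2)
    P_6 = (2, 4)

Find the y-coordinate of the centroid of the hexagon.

107/57

Apply Gauss's area formula. First the cross-terms c_i = x_i·y_{i+1} − x_{i+1}·y_i:
  6, -3, -2, 2, 12, 4  ⇒  2A = 19, A = 9.5.
Then Σ (y_i + y_{i+1})·c_i = 107, so ȳ = 107 / (6·9.5) = 107/57.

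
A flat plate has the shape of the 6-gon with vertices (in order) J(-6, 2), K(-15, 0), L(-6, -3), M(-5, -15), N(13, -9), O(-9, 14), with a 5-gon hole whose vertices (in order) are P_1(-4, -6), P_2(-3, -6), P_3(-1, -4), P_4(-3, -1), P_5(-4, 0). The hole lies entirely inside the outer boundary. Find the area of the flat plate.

268

Outer boundary:
Apply the shoelace formula: 2A = Σ (x_i·y_{i+1} − x_{i+1}·y_i), indices taken mod 6.
J→K: (-6)(0) − (-15)(2) = 30
K→L: (-15)(-3) − (-6)(0) = 45
L→M: (-6)(-15) − (-5)(-3) = 75
M→N: (-5)(-9) − (13)(-15) = 240
N→O: (13)(14) − (-9)(-9) = 101
O→J: (-9)(2) − (-6)(14) = 66
Σ = 557
Area = |Σ|/2 = 278.5.
Hole:
Cross-terms: 6, 6, -11, -4, 24  ⇒  Σ = 21
Area = |Σ|/2 = 10.5.
Net area = 278.5 − 10.5 = 268.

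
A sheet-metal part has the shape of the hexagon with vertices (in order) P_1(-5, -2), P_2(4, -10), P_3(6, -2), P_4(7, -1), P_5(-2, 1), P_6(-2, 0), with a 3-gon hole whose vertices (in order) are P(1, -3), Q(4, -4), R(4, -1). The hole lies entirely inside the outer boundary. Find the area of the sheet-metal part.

60

Outer boundary:
Σ = (58) + (52) + (8) + (5) + (2) + (4) = 129
Area = |Σ|/2 = 64.5.
Hole:
Cross-terms: 8, 12, -11  ⇒  Σ = 9
Area = |Σ|/2 = 4.5.
Net area = 64.5 − 4.5 = 60.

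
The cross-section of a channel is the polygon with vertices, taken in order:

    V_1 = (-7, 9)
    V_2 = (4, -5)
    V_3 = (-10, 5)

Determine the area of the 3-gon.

Cross-terms: -1, -30, -55  ⇒  Σ = -86
Area = |Σ|/2 = 43.

43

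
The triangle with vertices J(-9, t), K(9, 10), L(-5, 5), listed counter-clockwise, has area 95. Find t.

-10

Write out the shoelace sum; only the two edges meeting at J involve t:
2·Area = [((-5)·t − (-9)·5) + ((-9)·10 − 9·t)] + 95
       = -14·t + 50 = 190
⇒ t = -10.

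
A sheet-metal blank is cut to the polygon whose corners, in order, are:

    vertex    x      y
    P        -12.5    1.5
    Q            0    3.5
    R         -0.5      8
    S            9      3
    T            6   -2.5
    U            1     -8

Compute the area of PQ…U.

150

Apply Gauss's area formula: 2A = Σ (x_i·y_{i+1} − x_{i+1}·y_i), indices taken mod 6.
Cross-terms: -43.75, 1.75, -73.5, -40.5, -45.5, -98.5  ⇒  Σ = -300
Area = |Σ|/2 = 150.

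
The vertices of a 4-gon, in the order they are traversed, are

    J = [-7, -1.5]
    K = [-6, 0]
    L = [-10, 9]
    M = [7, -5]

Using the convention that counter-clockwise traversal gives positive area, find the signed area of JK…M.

Apply the surveyor's formula: 2A = Σ (x_i·y_{i+1} − x_{i+1}·y_i), indices taken mod 4.
Σ = (-9) + (-54) + (-13) + (-45.5) = -121.5
Signed area = Σ/2 = -60.75 (negative ⇒ clockwise traversal).

-60.75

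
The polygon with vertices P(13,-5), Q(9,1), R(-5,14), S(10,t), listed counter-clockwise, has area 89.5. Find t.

The doubled signed area Σ (x_i y_{i+1} − x_{i+1} y_i) is linear in t.
With t=0 it equals -1; the coefficient of t is -18 (from the two edges through S).
So -18·t + -1 = 2·89.5 = 179 ⇒ t = -10.

-10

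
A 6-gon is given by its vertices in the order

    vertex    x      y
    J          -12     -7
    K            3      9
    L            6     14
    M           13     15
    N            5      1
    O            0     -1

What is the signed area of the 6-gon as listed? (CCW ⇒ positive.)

-135

Apply the shoelace (surveyor's) formula: 2A = Σ (x_i·y_{i+1} − x_{i+1}·y_i), indices taken mod 6.
Cross-terms: -87, -12, -92, -62, -5, -12  ⇒  Σ = -270
Signed area = Σ/2 = -135 (negative ⇒ clockwise traversal).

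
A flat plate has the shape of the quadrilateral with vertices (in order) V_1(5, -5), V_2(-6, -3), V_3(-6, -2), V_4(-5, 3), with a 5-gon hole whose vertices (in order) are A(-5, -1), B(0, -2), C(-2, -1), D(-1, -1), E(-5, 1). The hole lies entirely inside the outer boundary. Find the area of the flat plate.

Outer boundary:
Apply the shoelace formula: 2A = Σ (x_i·y_{i+1} − x_{i+1}·y_i), indices taken mod 4.
Σ = (-45) + (-6) + (-28) + (10) = -69
Area = |Σ|/2 = 34.5.
Hole:
Σ = (10) + (-4) + (1) + (-6) + (10) = 11
Area = |Σ|/2 = 5.5.
Net area = 34.5 − 5.5 = 29.

29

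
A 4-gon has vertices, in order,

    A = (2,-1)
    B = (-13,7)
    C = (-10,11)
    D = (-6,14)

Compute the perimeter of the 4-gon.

|AB| = √((-15)² + (8)²) = √289 = 17
|BC| = √((3)² + (4)²) = √25 = 5
|CD| = √((4)² + (3)²) = √25 = 5
|DA| = √((8)² + (-15)²) = √289 = 17
Perimeter = 17 + 5 + 5 + 17 = 44.

44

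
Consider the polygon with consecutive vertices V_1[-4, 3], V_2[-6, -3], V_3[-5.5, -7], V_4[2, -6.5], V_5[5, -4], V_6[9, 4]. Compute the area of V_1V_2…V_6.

V_1→V_2: (-4)(-3) − (-6)(3) = 30
V_2→V_3: (-6)(-7) − (-5.5)(-3) = 25.5
V_3→V_4: (-5.5)(-6.5) − (2)(-7) = 49.75
V_4→V_5: (2)(-4) − (5)(-6.5) = 24.5
V_5→V_6: (5)(4) − (9)(-4) = 56
V_6→V_1: (9)(3) − (-4)(4) = 43
Σ = 228.75
Area = |Σ|/2 = 114.375.

114.375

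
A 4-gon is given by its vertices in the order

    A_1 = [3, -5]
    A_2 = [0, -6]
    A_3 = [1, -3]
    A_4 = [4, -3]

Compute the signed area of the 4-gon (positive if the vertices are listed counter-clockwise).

Apply the shoelace (surveyor's) formula: 2A = Σ (x_i·y_{i+1} − x_{i+1}·y_i), indices taken mod 4.
Cross-terms: -18, 6, 9, -11  ⇒  Σ = -14
Signed area = Σ/2 = -7 (negative ⇒ clockwise traversal).

-7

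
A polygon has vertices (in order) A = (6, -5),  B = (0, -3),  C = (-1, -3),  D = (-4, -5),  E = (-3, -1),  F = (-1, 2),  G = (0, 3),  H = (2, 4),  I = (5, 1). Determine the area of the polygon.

52

Σ = (-18) + (-3) + (-7) + (-11) + (-7) + (-3) + (-6) + (-18) + (-31) = -104
Area = |Σ|/2 = 52.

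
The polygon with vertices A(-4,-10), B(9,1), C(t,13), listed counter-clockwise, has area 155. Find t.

Write out the shoelace sum; only the two edges meeting at C involve t:
2·Area = [(9·13 − t·1) + (t·(-10) − (-4)·13)] + 86
       = -11·t + 255 = 310
⇒ t = -5.

-5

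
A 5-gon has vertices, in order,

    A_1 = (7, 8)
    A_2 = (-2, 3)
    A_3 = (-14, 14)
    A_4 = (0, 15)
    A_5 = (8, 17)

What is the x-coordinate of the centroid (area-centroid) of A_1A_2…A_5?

-186/167

Apply Gauss's area formula. First the cross-terms c_i = x_i·y_{i+1} − x_{i+1}·y_i:
  37, 14, -210, -120, -55  ⇒  2A = -334, A = -167.
Then Σ (x_i + x_{i+1})·c_i = 1116, so x̄ = 1116 / (6·(-167)) = -186/167.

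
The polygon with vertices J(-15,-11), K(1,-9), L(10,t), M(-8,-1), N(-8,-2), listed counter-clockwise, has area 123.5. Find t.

The doubled signed area Σ (x_i y_{i+1} − x_{i+1} y_i) is linear in t.
With t=0 it equals 292; the coefficient of t is 9 (from the two edges through L).
So 9·t + 292 = 2·123.5 = 247 ⇒ t = -5.

-5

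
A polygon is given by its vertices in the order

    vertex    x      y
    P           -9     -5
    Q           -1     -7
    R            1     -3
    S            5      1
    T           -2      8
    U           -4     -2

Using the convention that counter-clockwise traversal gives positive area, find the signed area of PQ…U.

82

Apply Gauss's area formula: 2A = Σ (x_i·y_{i+1} − x_{i+1}·y_i), indices taken mod 6.
Σ = (58) + (10) + (16) + (42) + (36) + (2) = 164
Signed area = Σ/2 = 82 (positive ⇒ counter-clockwise traversal).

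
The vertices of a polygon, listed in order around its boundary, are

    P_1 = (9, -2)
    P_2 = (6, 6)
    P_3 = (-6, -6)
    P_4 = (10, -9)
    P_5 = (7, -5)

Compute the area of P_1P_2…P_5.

112

Cross-terms: 66, 0, 114, 13, 31  ⇒  Σ = 224
Area = |Σ|/2 = 112.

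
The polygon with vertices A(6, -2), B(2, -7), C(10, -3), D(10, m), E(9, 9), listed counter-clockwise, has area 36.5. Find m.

-1

The doubled signed area Σ (x_i y_{i+1} − x_{i+1} y_i) is linear in m.
With m=0 it equals 74; the coefficient of m is 1 (from the two edges through D).
So 1·m + 74 = 2·36.5 = 73 ⇒ m = -1.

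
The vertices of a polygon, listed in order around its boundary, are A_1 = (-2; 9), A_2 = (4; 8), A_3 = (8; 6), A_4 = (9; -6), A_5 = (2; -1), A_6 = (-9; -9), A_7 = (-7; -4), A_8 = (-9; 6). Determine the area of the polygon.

196

Apply the shoelace (surveyor's) formula: 2A = Σ (x_i·y_{i+1} − x_{i+1}·y_i), indices taken mod 8.
A_1→A_2: (-2)(8) − (4)(9) = -52
A_2→A_3: (4)(6) − (8)(8) = -40
A_3→A_4: (8)(-6) − (9)(6) = -102
A_4→A_5: (9)(-1) − (2)(-6) = 3
A_5→A_6: (2)(-9) − (-9)(-1) = -27
A_6→A_7: (-9)(-4) − (-7)(-9) = -27
A_7→A_8: (-7)(6) − (-9)(-4) = -78
A_8→A_1: (-9)(9) − (-2)(6) = -69
Σ = -392
Area = |Σ|/2 = 196.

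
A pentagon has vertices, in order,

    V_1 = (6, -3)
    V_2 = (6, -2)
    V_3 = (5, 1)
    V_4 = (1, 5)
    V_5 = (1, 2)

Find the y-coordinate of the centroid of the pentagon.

23/21

Apply the surveyor's formula. First the cross-terms c_i = x_i·y_{i+1} − x_{i+1}·y_i:
  6, 16, 24, -3, -15  ⇒  2A = 28, A = 14.
Then Σ (y_i + y_{i+1})·c_i = 92, so ȳ = 92 / (6·14) = 23/21.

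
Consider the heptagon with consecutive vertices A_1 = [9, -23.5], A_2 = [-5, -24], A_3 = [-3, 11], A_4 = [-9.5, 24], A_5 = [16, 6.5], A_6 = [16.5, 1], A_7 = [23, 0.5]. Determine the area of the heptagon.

Apply the shoelace formula: 2A = Σ (x_i·y_{i+1} − x_{i+1}·y_i), indices taken mod 7.
Cross-terms: -333.5, -127, 32.5, -445.75, -91.25, -14.75, -545  ⇒  Σ = -1524.75
Area = |Σ|/2 = 762.375.

762.375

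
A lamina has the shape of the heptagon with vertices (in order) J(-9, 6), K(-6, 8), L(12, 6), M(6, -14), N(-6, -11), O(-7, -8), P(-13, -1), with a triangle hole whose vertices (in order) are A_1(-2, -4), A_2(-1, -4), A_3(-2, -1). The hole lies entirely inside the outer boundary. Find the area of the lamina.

Outer boundary:
Apply the shoelace (surveyor's) formula: 2A = Σ (x_i·y_{i+1} − x_{i+1}·y_i), indices taken mod 7.
Σ = (-36) + (-132) + (-204) + (-150) + (-29) + (-97) + (-87) = -735
Area = |Σ|/2 = 367.5.
Hole:
Apply the shoelace (surveyor's) formula: 2A = Σ (x_i·y_{i+1} − x_{i+1}·y_i), indices taken mod 3.
Σ = (4) + (-7) + (6) = 3
Area = |Σ|/2 = 1.5.
Net area = 367.5 − 1.5 = 366.

366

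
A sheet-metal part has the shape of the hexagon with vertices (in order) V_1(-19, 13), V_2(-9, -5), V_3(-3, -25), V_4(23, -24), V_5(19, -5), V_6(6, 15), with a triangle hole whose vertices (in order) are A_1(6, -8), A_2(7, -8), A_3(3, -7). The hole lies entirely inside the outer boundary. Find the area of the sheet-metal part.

Outer boundary:
Apply the shoelace (surveyor's) formula: 2A = Σ (x_i·y_{i+1} − x_{i+1}·y_i), indices taken mod 6.
Σ = (212) + (210) + (647) + (341) + (315) + (363) = 2088
Area = |Σ|/2 = 1044.
Hole:
Apply Gauss's area formula: 2A = Σ (x_i·y_{i+1} − x_{i+1}·y_i), indices taken mod 3.
Σ = (8) + (-25) + (18) = 1
Area = |Σ|/2 = 0.5.
Net area = 1044 − 0.5 = 1043.5.

1043.5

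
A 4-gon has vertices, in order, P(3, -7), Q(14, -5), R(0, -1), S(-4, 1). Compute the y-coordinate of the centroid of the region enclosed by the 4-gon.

-59/15

Apply the shoelace (surveyor's) formula. First the cross-terms c_i = x_i·y_{i+1} − x_{i+1}·y_i:
  83, -14, -4, 25  ⇒  2A = 90, A = 45.
Then Σ (y_i + y_{i+1})·c_i = -1062, so ȳ = -1062 / (6·45) = -59/15.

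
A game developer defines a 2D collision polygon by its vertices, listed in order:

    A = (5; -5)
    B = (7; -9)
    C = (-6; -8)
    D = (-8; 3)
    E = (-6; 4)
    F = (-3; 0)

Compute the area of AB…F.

94.5

Apply the surveyor's formula: 2A = Σ (x_i·y_{i+1} − x_{i+1}·y_i), indices taken mod 6.
Σ = (-10) + (-110) + (-82) + (-14) + (12) + (15) = -189
Area = |Σ|/2 = 94.5.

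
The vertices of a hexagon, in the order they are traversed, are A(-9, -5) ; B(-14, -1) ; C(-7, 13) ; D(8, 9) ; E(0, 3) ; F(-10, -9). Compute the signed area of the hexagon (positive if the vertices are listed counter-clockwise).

-197

Σ = (-61) + (-189) + (-167) + (24) + (30) + (-31) = -394
Signed area = Σ/2 = -197 (negative ⇒ clockwise traversal).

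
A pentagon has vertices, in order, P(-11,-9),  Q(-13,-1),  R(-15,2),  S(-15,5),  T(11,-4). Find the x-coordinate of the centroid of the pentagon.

-279/55

Apply the surveyor's formula. First the cross-terms c_i = x_i·y_{i+1} − x_{i+1}·y_i:
  -106, -41, -45, 5, -143  ⇒  2A = -330, A = -165.
Then Σ (x_i + x_{i+1})·c_i = 5022, so x̄ = 5022 / (6·(-165)) = -279/55.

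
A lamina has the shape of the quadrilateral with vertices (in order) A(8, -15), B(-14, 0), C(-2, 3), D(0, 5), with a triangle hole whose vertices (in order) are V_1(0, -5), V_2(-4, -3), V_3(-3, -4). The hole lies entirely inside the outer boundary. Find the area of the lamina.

150

Outer boundary:
Apply the surveyor's formula: 2A = Σ (x_i·y_{i+1} − x_{i+1}·y_i), indices taken mod 4.
Σ = (-210) + (-42) + (-10) + (-40) = -302
Area = |Σ|/2 = 151.
Hole:
Apply the shoelace formula: 2A = Σ (x_i·y_{i+1} − x_{i+1}·y_i), indices taken mod 3.
Cross-terms: -20, 7, 15  ⇒  Σ = 2
Area = |Σ|/2 = 1.
Net area = 151 − 1 = 150.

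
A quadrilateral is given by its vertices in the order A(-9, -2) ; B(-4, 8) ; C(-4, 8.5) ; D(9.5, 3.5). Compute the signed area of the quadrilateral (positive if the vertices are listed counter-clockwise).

Cross-terms: -80, -2, -94.75, 12.5  ⇒  Σ = -164.25
Signed area = Σ/2 = -82.125 (negative ⇒ clockwise traversal).

-82.125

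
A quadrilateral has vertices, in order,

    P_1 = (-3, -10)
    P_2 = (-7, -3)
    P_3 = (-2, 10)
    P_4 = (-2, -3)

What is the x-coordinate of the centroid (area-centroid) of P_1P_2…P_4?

-227/60

Apply the shoelace (surveyor's) formula. First the cross-terms c_i = x_i·y_{i+1} − x_{i+1}·y_i:
  -61, -76, 26, 11  ⇒  2A = -100, A = -50.
Then Σ (x_i + x_{i+1})·c_i = 1135, so x̄ = 1135 / (6·(-50)) = -227/60.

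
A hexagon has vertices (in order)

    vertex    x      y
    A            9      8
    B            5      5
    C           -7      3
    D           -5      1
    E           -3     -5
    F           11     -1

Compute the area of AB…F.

123

Cross-terms: 5, 50, 8, 28, 58, 97  ⇒  Σ = 246
Area = |Σ|/2 = 123.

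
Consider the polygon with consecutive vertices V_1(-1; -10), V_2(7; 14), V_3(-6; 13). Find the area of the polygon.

152

Apply Gauss's area formula: 2A = Σ (x_i·y_{i+1} − x_{i+1}·y_i), indices taken mod 3.
Cross-terms: 56, 175, 73  ⇒  Σ = 304
Area = |Σ|/2 = 152.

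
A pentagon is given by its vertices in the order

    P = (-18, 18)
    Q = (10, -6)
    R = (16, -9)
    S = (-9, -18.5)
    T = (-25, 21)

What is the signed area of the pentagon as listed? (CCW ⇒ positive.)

P→Q: (-18)(-6) − (10)(18) = -72
Q→R: (10)(-9) − (16)(-6) = 6
R→S: (16)(-18.5) − (-9)(-9) = -377
S→T: (-9)(21) − (-25)(-18.5) = -651.5
T→P: (-25)(18) − (-18)(21) = -72
Σ = -1166.5
Signed area = Σ/2 = -583.25 (negative ⇒ clockwise traversal).

-583.25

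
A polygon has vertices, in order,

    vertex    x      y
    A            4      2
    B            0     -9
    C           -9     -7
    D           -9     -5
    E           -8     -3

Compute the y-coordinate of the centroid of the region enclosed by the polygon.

-78/19

Apply the shoelace (surveyor's) formula. First the cross-terms c_i = x_i·y_{i+1} − x_{i+1}·y_i:
  -36, -81, -18, -13, -4  ⇒  2A = -152, A = -76.
Then Σ (y_i + y_{i+1})·c_i = 1872, so ȳ = 1872 / (6·(-76)) = -78/19.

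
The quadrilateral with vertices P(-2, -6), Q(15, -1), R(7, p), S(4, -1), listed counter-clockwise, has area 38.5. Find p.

Write out the shoelace sum; only the two edges meeting at R involve p:
2·Area = [(15·p − 7·(-1)) + (7·(-1) − 4·p)] + 66
       = 11·p + 66 = 77
⇒ p = 1.

1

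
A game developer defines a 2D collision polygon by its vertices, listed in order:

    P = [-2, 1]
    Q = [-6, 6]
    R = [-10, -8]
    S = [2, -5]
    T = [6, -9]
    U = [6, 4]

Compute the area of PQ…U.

Cross-terms: -6, 108, 66, 12, 78, 14  ⇒  Σ = 272
Area = |Σ|/2 = 136.

136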